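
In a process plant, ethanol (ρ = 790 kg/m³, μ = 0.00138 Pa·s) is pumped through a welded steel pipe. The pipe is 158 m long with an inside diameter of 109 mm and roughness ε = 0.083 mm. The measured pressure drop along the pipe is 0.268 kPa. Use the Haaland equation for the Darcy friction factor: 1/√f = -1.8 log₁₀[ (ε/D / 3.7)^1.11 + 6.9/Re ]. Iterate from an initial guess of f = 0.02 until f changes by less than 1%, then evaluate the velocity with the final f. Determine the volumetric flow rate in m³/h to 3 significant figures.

Rearranging Darcy-Weisbach: V = √(2·ΔP·D/(f·L·ρ)). With ε/D = 8.3e-05/0.109 = 0.000761, iterate starting from f = 0.02:
  f = 0.02 → V = √(2·268·0.109/(0.02·158·790)) = 0.153 m/s; Re = ρVD/μ = 9546; f → 0.03222
  f = 0.03222 → V = 0.1205 m/s; Re = 7520; f → 0.03428
  f = 0.03428 → V = 0.1169 m/s; Re = 7292; f → 0.03456
Converged (Δf/f < 1%). With the final f = 0.03456: V = √(2·268·0.109/(0.03456·158·790)) = 0.1164 m/s.
Q = V·A = 0.1164·(π/4·0.109²) = 0.001086 m³/s = 3.91 m³/h.

Q ≈ 3.91 m³/h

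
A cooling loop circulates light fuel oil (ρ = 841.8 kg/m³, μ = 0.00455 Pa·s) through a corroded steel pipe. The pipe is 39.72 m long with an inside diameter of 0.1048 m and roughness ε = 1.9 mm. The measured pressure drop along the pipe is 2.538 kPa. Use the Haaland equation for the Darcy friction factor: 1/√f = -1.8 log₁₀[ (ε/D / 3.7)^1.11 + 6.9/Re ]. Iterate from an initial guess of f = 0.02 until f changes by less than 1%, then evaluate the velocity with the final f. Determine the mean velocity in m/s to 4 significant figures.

V ≈ 0.5615 m/s

Rearranging Darcy-Weisbach: V = √(2·ΔP·D/(f·L·ρ)). With ε/D = 0.0019/0.1048 = 0.0181, iterate starting from f = 0.02:
  f = 0.02 → V = √(2·2538·0.1048/(0.02·39.72·841.8)) = 0.8919 m/s; Re = ρVD/μ = 1.729e+04; f → 0.0492
  f = 0.0492 → V = 0.5687 m/s; Re = 1.103e+04; f → 0.05042
  f = 0.05042 → V = 0.5618 m/s; Re = 1.089e+04; f → 0.05046
Converged (Δf/f < 1%). With the final f = 0.05046: V = √(2·2538·0.1048/(0.05046·39.72·841.8)) = 0.5615 m/s.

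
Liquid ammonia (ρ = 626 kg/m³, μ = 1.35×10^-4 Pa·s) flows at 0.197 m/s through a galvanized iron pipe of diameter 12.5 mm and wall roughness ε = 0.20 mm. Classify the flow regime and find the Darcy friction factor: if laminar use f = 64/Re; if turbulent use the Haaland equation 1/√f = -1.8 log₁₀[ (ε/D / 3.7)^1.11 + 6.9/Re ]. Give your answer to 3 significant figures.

Re = ρVD/μ = 626·0.197·0.0125/0.000135 = 1.142e+04.
Re > 4000 → turbulent. ε/D = 0.0002/0.0125 = 0.016; Haaland: 1/√f = -1.8 log₁₀[0.00238 + 0.000604] = 4.546, so f = 0.04838.

f ≈ 0.0484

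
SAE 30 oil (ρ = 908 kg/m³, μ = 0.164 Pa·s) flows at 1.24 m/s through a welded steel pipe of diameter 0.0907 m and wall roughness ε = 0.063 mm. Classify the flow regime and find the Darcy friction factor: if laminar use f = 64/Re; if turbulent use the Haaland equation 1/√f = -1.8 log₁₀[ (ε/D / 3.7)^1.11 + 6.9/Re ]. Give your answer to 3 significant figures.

Re = ρVD/μ = 908·1.24·0.0907/0.164 = 622.7.
Re < 2300 → laminar, so f = 64/Re = 0.1028 (roughness is irrelevant in laminar flow).

f ≈ 0.103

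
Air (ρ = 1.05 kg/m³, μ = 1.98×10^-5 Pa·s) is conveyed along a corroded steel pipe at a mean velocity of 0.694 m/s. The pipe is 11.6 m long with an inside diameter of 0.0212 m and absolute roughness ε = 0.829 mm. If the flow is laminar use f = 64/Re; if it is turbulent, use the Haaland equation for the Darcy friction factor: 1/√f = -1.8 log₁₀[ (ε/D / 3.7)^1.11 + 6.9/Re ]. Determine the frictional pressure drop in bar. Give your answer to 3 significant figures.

Reynolds number Re = ρVD/μ = 1.05 · 0.694 · 0.0212 / 1.98e-05 = 780.2.
Re < 2300 → laminar flow, so f = 64/Re = 64/780.2 = 0.08203 (the turbulent correlation is not needed).
Darcy-Weisbach: ΔP = f(L/D)(ρV²/2) = 0.08203·(11.6/0.0212)·(1.05·0.694²/2) = 0.08203·547.2·0.2529 = 11.35 Pa.
ΔP = 11.35 Pa = 1.13×10^-4 bar.

ΔP ≈ 1.13×10^-4 bar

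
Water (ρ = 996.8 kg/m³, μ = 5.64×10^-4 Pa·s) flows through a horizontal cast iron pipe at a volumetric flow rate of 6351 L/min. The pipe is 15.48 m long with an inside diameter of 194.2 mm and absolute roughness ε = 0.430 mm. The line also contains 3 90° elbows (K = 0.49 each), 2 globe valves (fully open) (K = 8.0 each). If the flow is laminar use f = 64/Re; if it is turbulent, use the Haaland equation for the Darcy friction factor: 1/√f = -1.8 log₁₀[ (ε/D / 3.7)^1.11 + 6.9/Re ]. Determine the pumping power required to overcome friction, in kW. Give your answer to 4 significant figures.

Q = 6351 L/min = 6351/60000 = 0.1058 m³/s.
Cross-sectional area A = πD²/4 = π(0.1942)²/4 = 0.02962 m²; mean velocity V = Q/A = 0.1058/0.02962 = 3.574 m/s.
Reynolds number Re = ρVD/μ = 996.8 · 3.574 · 0.1942 / 0.000564 = 1.227e+06.
Re > 4000 → turbulent. Relative roughness ε/D = 0.00043/0.1942 = 0.00221. Haaland: 1/√f = -1.8 log₁₀[(0.00221/3.7)^1.11 + 6.9/1.227e+06] = -1.8 log₁₀[0.000265 + 5.63e-06] = 6.423, so f = 0.02424.
Total minor-loss coefficient ΣK = 3·0.49 + 2·8 = 17.5.
ΔP = [f·L/D + ΣK]·(ρV²/2) = [0.02424·15.48/0.1942 + 17.5]·(996.8·3.574²/2) = [1.932 + 17.5]·6365 = 1.235e+05 Pa.
Pumping power P = QΔP = 0.1058·1.235e+05 = 13071 W = 13.07 kW.

P ≈ 13.07 kW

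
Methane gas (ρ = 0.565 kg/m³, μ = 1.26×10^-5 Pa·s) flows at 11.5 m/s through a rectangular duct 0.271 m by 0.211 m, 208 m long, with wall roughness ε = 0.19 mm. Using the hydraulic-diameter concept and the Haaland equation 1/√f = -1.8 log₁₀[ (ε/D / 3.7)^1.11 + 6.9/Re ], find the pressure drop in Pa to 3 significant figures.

ΔP ≈ 683 Pa

Hydraulic diameter D_h = 4A/P = 4·(0.271·0.211)/(2·(0.271+0.211)) = 0.2287/0.964 = 0.2373 m.
Re = ρVD_h/μ = 0.565·11.5·0.2373/1.26e-05 = 1.224e+05.
ε/D_h = 0.00019/0.2373 = 0.000801; Haaland gives 1/√f = -1.8 log₁₀[8.55e-05+5.64e-05] = 6.926, so f = 0.02085.
ΔP = f(L/D_h)(ρV²/2) = 0.02085·208/0.2373·37.36 = 682.7 Pa.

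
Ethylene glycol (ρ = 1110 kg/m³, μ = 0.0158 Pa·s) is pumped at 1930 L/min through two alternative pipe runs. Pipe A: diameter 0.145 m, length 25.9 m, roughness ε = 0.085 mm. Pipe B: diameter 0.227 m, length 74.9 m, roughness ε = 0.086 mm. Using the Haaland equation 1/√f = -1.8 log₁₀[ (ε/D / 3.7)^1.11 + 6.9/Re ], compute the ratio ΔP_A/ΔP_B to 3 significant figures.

Pipe A: V = Q/A = 0.03217/0.01651 = 1.948 m/s; Re = 1.984e+04; ε/D = 0.000586; Haaland → f = 0.02687; ΔP_A = f(L/D)(ρV²/2) = 1.011e+04 Pa.
Pipe B: V = Q/A = 0.03217/0.04047 = 0.7948 m/s; Re = 1.268e+04; ε/D = 0.000379; Haaland → f = 0.02949; ΔP_B = f(L/D)(ρV²/2) = 3411 Pa.
ΔP_A/ΔP_B = 1.011e+04/3411 = 2.96.

ΔP_A/ΔP_B ≈ 2.96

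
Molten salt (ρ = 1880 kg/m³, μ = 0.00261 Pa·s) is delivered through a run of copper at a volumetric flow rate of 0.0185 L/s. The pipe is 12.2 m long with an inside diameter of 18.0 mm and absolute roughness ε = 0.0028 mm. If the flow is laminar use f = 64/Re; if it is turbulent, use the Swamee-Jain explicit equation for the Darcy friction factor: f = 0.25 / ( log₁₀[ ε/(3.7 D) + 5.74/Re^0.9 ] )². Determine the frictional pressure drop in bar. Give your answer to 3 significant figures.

ΔP ≈ 0.00229 bar

Q = 0.0185 L/s = 0.0185/1000 = 1.85e-05 m³/s.
Cross-sectional area A = πD²/4 = π(0.018)²/4 = 0.0002545 m²; mean velocity V = Q/A = 1.85e-05/0.0002545 = 0.0727 m/s.
Reynolds number Re = ρVD/μ = 1880 · 0.0727 · 0.018 / 0.00261 = 942.6.
Re < 2300 → laminar flow, so f = 64/Re = 64/942.6 = 0.0679 (the turbulent correlation is not needed).
Darcy-Weisbach: ΔP = f(L/D)(ρV²/2) = 0.0679·(12.2/0.018)·(1880·0.0727²/2) = 0.0679·677.8·4.968 = 228.6 Pa.
ΔP = 228.6 Pa = 0.00229 bar.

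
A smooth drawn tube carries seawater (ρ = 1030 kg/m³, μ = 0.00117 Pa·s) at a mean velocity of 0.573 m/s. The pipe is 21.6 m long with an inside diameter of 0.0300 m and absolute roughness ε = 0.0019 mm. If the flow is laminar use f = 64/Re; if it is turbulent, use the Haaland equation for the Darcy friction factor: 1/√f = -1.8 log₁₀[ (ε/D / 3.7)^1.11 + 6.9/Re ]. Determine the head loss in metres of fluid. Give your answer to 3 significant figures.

h_f ≈ 0.334 m

Reynolds number Re = ρVD/μ = 1030 · 0.573 · 0.03 / 0.00117 = 1.513e+04.
Re > 4000 → turbulent. Relative roughness ε/D = 1.9e-06/0.03 = 6.33e-05. Haaland: 1/√f = -1.8 log₁₀[(6.33e-05/3.7)^1.11 + 6.9/1.513e+04] = -1.8 log₁₀[5.12e-06 + 0.000456] = 6.005, so f = 0.02773.
Darcy-Weisbach: ΔP = f(L/D)(ρV²/2) = 0.02773·(21.6/0.03)·(1030·0.573²/2) = 0.02773·720·169.1 = 3376 Pa.
Head loss h_f = ΔP/(ρg) = 3376/(1030·9.81) = 0.334 m.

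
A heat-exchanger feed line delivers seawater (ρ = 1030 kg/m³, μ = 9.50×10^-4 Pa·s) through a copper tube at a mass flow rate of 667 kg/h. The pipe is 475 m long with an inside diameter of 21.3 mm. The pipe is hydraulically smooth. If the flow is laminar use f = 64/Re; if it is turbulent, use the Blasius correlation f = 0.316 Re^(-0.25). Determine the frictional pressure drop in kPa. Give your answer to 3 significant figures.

ṁ = 667 kg/h = 667/3600 = 0.1853 kg/s.
A = πD²/4 = π(0.0213)²/4 = 0.0003563 m²; mean velocity V = ṁ/(ρA) = 0.1853/(1030 · 0.0003563) = 0.5048 m/s.
Reynolds number Re = ρVD/μ = 1030 · 0.5048 · 0.0213 / 0.00095 = 1.166e+04.
Re > 4000 → turbulent. Smooth-pipe (Blasius): f = 0.316 Re^(-0.25) = 0.316/(1.166e+04)^0.25 = 0.03041.
Darcy-Weisbach: ΔP = f(L/D)(ρV²/2) = 0.03041·(475/0.0213)·(1030·0.5048²/2) = 0.03041·2.23e+04·131.2 = 8.901e+04 Pa.
ΔP = 8.901e+04 Pa = 89.0 kPa.

ΔP ≈ 89.0 kPa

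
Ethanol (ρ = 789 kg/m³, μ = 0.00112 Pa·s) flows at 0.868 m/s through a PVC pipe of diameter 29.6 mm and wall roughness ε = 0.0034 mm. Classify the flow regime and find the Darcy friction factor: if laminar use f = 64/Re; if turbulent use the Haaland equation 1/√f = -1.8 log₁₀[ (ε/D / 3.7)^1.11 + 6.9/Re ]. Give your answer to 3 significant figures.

f ≈ 0.0266

Re = ρVD/μ = 789·0.868·0.0296/0.00112 = 1.81e+04.
Re > 4000 → turbulent. ε/D = 3.4e-06/0.0296 = 0.000115; Haaland: 1/√f = -1.8 log₁₀[9.91e-06 + 0.000381] = 6.134, so f = 0.02658.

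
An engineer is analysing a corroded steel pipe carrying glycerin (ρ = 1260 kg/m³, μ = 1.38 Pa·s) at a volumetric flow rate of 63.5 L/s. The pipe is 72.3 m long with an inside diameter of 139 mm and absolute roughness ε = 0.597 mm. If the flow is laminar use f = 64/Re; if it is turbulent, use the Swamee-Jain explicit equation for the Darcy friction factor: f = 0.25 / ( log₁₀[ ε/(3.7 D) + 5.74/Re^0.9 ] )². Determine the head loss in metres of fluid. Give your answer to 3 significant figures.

Q = 63.5 L/s = 63.5/1000 = 0.0635 m³/s.
Cross-sectional area A = πD²/4 = π(0.139)²/4 = 0.01517 m²; mean velocity V = Q/A = 0.0635/0.01517 = 4.185 m/s.
Reynolds number Re = ρVD/μ = 1260 · 4.185 · 0.139 / 1.38 = 531.1.
Re < 2300 → laminar flow, so f = 64/Re = 64/531.1 = 0.1205 (the turbulent correlation is not needed).
Darcy-Weisbach: ΔP = f(L/D)(ρV²/2) = 0.1205·(72.3/0.139)·(1260·4.185²/2) = 0.1205·520.1·1.103e+04 = 6.915e+05 Pa.
Head loss h_f = ΔP/(ρg) = 6.915e+05/(1260·9.81) = 55.9 m.

h_f ≈ 55.9 m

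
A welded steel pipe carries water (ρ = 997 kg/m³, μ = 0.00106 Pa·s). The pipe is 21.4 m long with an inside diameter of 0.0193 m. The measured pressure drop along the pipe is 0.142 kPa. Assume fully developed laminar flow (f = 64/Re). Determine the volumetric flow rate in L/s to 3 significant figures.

Q ≈ 0.0213 L/s

For laminar flow, f = 64/Re with Re = ρVD/μ, so Darcy-Weisbach reduces to ΔP = 32μLV/D². Solving for V: V = ΔP·D²/(32μL) = 142·(0.0193)²/(32·0.00106·21.4) = 0.07287 m/s.
Check: Re = ρVD/μ = 997·0.07287·0.0193/0.00106 = 1323 < 2300, so the laminar assumption holds.
Q = V·A = 0.07287·(π/4·0.0193²) = 2.132e-05 m³/s = 0.0213 L/s.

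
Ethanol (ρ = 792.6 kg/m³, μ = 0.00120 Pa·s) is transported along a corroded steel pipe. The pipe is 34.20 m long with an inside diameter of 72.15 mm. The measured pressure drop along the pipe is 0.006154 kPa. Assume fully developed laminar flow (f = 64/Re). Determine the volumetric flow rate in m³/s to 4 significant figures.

For laminar flow, f = 64/Re with Re = ρVD/μ, so Darcy-Weisbach reduces to ΔP = 32μLV/D². Solving for V: V = ΔP·D²/(32μL) = 6.154·(0.07215)²/(32·0.0012·34.2) = 0.02439 m/s.
Check: Re = ρVD/μ = 792.6·0.02439·0.07215/0.0012 = 1162 < 2300, so the laminar assumption holds.
Q = V·A = 0.02439·(π/4·0.07215²) = 9.973e-05 m³/s = 9.973×10^-5 m³/s.

Q ≈ 9.973×10^-5 m³/s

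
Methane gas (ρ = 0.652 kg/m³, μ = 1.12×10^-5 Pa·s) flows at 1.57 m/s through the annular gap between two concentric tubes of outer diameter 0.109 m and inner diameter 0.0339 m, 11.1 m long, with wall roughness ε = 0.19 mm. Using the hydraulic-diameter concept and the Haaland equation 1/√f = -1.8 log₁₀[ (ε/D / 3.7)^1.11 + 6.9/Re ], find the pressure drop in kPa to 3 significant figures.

Hydraulic diameter D_h = 4A/P = D_o - D_i = 0.109 - 0.0339 = 0.0751 m.
Re = ρVD_h/μ = 0.652·1.57·0.0751/1.12e-05 = 6864.
ε/D_h = 0.00019/0.0751 = 0.00253; Haaland gives 1/√f = -1.8 log₁₀[0.000307+0.00101] = 5.188, so f = 0.03716.
ΔP = f(L/D_h)(ρV²/2) = 0.03716·11.1/0.0751·0.8036 = 4.413 Pa.
ΔP = 0.00441 kPa.

ΔP ≈ 0.00441 kPa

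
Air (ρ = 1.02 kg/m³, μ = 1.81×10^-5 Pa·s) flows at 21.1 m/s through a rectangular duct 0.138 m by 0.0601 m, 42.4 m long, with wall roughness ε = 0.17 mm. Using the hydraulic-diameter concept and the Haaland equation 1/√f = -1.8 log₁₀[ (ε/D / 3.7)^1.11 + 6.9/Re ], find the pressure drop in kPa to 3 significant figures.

ΔP ≈ 2.88 kPa

Hydraulic diameter D_h = 4A/P = 4·(0.138·0.0601)/(2·(0.138+0.0601)) = 0.03318/0.3962 = 0.08373 m.
Re = ρVD_h/μ = 1.02·21.1·0.08373/1.81e-05 = 9.956e+04.
ε/D_h = 0.00017/0.08373 = 0.00203; Haaland gives 1/√f = -1.8 log₁₀[0.00024+6.93e-05] = 6.317, so f = 0.02506.
ΔP = f(L/D_h)(ρV²/2) = 0.02506·42.4/0.08373·227.1 = 2882 Pa.
ΔP = 2.88 kPa.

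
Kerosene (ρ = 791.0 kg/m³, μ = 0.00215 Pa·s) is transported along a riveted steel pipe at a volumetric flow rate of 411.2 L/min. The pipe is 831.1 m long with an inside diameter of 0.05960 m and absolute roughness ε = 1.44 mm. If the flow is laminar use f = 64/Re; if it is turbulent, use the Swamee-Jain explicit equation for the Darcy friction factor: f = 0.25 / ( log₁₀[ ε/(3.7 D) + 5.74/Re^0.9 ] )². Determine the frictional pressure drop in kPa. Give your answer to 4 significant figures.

ΔP ≈ 1776 kPa

Q = 411.2 L/min = 411.2/60000 = 0.006853 m³/s.
Cross-sectional area A = πD²/4 = π(0.0596)²/4 = 0.00279 m²; mean velocity V = Q/A = 0.006853/0.00279 = 2.457 m/s.
Reynolds number Re = ρVD/μ = 791 · 2.457 · 0.0596 / 0.00215 = 5.386e+04.
Re > 4000 → turbulent. Relative roughness ε/D = 0.00144/0.0596 = 0.0242. Swamee-Jain: f = 0.25/(log₁₀[0.0242/3.7 + 5.74/5.386e+04^0.9])² = 0.25/(log₁₀[0.00653 + 0.000317])² = 0.25/(-2.165)² = 0.05336.
Darcy-Weisbach: ΔP = f(L/D)(ρV²/2) = 0.05336·(831.1/0.0596)·(791·2.457²/2) = 0.05336·1.394e+04·2387 = 1.776e+06 Pa.
ΔP = 1.776e+06 Pa = 1776 kPa.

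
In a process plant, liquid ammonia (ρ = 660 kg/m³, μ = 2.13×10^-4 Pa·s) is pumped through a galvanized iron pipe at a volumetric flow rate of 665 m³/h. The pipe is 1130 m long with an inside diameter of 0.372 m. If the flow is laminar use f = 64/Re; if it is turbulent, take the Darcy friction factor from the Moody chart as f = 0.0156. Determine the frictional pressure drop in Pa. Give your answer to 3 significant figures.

ΔP ≈ 45200 Pa

Q = 665 m³/h = 665/3600 = 0.1847 m³/s.
Cross-sectional area A = πD²/4 = π(0.372)²/4 = 0.1087 m²; mean velocity V = Q/A = 0.1847/0.1087 = 1.7 m/s.
Reynolds number Re = ρVD/μ = 660 · 1.7 · 0.372 / 0.000213 = 1.959e+06.
Re > 4000 → turbulent; use the Moody-chart value f = 0.0156.
Darcy-Weisbach: ΔP = f(L/D)(ρV²/2) = 0.0156·(1130/0.372)·(660·1.7²/2) = 0.0156·3038·953.2 = 4.517e+04 Pa.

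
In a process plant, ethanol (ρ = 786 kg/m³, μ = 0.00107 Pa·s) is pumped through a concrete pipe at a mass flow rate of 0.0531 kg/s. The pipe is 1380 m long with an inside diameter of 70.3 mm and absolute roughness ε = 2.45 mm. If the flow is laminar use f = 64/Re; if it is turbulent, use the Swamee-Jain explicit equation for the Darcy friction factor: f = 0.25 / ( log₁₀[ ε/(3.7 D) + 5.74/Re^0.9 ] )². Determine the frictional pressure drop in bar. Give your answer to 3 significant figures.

A = πD²/4 = π(0.0703)²/4 = 0.003882 m²; mean velocity V = ṁ/(ρA) = 0.0531/(786 · 0.003882) = 0.0174 m/s.
Reynolds number Re = ρVD/μ = 786 · 0.0174 · 0.0703 / 0.00107 = 898.8.
Re < 2300 → laminar flow, so f = 64/Re = 64/898.8 = 0.07121 (the turbulent correlation is not needed).
Darcy-Weisbach: ΔP = f(L/D)(ρV²/2) = 0.07121·(1380/0.0703)·(786·0.0174²/2) = 0.07121·1.963e+04·0.1191 = 166.4 Pa.
ΔP = 166.4 Pa = 0.00166 bar.

ΔP ≈ 0.00166 bar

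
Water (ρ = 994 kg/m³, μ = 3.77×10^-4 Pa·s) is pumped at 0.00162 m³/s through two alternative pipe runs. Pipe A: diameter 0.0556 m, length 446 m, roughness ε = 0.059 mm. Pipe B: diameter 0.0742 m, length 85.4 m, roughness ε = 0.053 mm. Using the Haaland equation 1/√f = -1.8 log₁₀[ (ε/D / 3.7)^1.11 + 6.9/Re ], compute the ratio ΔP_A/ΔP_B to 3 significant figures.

ΔP_A/ΔP_B ≈ 22.6

Pipe A: V = Q/A = 0.00162/0.002428 = 0.6672 m/s; Re = 9.781e+04; ε/D = 0.00106; Haaland → f = 0.02222; ΔP_A = f(L/D)(ρV²/2) = 3.944e+04 Pa.
Pipe B: V = Q/A = 0.00162/0.004324 = 0.3746 m/s; Re = 7.329e+04; ε/D = 0.000714; Haaland → f = 0.02171; ΔP_B = f(L/D)(ρV²/2) = 1743 Pa.
ΔP_A/ΔP_B = 3.944e+04/1743 = 22.6.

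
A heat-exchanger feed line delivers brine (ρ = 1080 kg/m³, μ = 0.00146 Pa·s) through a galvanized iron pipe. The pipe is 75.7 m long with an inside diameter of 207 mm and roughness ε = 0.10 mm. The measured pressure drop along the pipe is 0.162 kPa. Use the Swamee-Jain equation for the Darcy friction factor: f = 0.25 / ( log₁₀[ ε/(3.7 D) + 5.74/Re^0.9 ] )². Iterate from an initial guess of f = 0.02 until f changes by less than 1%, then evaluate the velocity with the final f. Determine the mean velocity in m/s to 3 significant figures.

V ≈ 0.180 m/s

Rearranging Darcy-Weisbach: V = √(2·ΔP·D/(f·L·ρ)). With ε/D = 0.0001/0.207 = 0.000483, iterate starting from f = 0.02:
  f = 0.02 → V = √(2·162·0.207/(0.02·75.7·1080)) = 0.2025 m/s; Re = ρVD/μ = 3.101e+04; f → 0.02462
  f = 0.02462 → V = 0.1825 m/s; Re = 2.795e+04; f → 0.02514
  f = 0.02514 → V = 0.1806 m/s; Re = 2.766e+04; f → 0.02519
Converged (Δf/f < 1%). With the final f = 0.02519: V = √(2·162·0.207/(0.02519·75.7·1080)) = 0.1805 m/s.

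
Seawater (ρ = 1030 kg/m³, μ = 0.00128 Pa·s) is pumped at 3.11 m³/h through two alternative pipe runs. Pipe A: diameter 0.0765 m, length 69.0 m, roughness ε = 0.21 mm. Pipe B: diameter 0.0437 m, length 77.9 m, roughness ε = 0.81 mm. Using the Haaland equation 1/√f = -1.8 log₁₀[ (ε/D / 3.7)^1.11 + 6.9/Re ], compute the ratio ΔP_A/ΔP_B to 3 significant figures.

ΔP_A/ΔP_B ≈ 0.0368

Pipe A: V = Q/A = 0.0008639/0.004596 = 0.188 m/s; Re = 1.157e+04; ε/D = 0.00275; Haaland → f = 0.03361; ΔP_A = f(L/D)(ρV²/2) = 551.5 Pa.
Pipe B: V = Q/A = 0.0008639/0.0015 = 0.576 m/s; Re = 2.025e+04; ε/D = 0.0185; Haaland → f = 0.04925; ΔP_B = f(L/D)(ρV²/2) = 1.5e+04 Pa.
ΔP_A/ΔP_B = 551.5/1.5e+04 = 0.0368.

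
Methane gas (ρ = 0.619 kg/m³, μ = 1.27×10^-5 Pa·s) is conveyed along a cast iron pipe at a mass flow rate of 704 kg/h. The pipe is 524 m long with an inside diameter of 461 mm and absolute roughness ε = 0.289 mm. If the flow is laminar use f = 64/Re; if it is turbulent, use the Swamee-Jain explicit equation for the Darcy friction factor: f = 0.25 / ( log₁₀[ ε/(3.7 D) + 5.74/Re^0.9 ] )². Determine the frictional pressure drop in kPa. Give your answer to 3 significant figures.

ṁ = 704 kg/h = 704/3600 = 0.1956 kg/s.
A = πD²/4 = π(0.461)²/4 = 0.1669 m²; mean velocity V = ṁ/(ρA) = 0.1956/(0.619 · 0.1669) = 1.893 m/s.
Reynolds number Re = ρVD/μ = 0.619 · 1.893 · 0.461 / 1.27e-05 = 4.253e+04.
Re > 4000 → turbulent. Relative roughness ε/D = 0.000289/0.461 = 0.000627. Swamee-Jain: f = 0.25/(log₁₀[0.000627/3.7 + 5.74/4.253e+04^0.9])² = 0.25/(log₁₀[0.000169 + 0.000392])² = 0.25/(-3.251)² = 0.02366.
Darcy-Weisbach: ΔP = f(L/D)(ρV²/2) = 0.02366·(524/0.461)·(0.619·1.893²/2) = 0.02366·1137·1.109 = 29.81 Pa.
ΔP = 29.81 Pa = 0.0298 kPa.

ΔP ≈ 0.0298 kPa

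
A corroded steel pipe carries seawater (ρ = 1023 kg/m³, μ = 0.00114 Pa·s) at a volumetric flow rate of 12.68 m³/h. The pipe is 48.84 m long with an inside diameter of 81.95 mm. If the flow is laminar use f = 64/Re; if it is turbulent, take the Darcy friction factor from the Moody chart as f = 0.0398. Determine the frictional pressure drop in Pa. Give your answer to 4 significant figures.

ΔP ≈ 5410 Pa

Q = 12.68 m³/h = 12.68/3600 = 0.003522 m³/s.
Cross-sectional area A = πD²/4 = π(0.08195)²/4 = 0.005275 m²; mean velocity V = Q/A = 0.003522/0.005275 = 0.6678 m/s.
Reynolds number Re = ρVD/μ = 1023 · 0.6678 · 0.08195 / 0.00114 = 4.911e+04.
Re > 4000 → turbulent; use the Moody-chart value f = 0.0398.
Darcy-Weisbach: ΔP = f(L/D)(ρV²/2) = 0.0398·(48.84/0.08195)·(1023·0.6678²/2) = 0.0398·596·228.1 = 5410 Pa.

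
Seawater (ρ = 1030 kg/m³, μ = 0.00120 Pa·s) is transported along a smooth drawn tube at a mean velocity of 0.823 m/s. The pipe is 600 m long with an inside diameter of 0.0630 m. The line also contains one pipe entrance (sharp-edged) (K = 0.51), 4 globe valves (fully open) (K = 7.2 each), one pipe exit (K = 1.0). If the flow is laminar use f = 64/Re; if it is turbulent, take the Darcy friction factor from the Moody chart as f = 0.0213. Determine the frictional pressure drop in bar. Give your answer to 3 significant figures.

ΔP ≈ 0.813 bar

Reynolds number Re = ρVD/μ = 1030 · 0.823 · 0.063 / 0.0012 = 4.45e+04.
Re > 4000 → turbulent; use the Moody-chart value f = 0.0213.
Total minor-loss coefficient ΣK = 1·0.51 + 4·7.2 + 1·1 = 30.3.
ΔP = [f·L/D + ΣK]·(ρV²/2) = [0.0213·600/0.063 + 30.3]·(1030·0.823²/2) = [202.9 + 30.3]·348.8 = 8.133e+04 Pa.
ΔP = 8.133e+04 Pa = 0.813 bar.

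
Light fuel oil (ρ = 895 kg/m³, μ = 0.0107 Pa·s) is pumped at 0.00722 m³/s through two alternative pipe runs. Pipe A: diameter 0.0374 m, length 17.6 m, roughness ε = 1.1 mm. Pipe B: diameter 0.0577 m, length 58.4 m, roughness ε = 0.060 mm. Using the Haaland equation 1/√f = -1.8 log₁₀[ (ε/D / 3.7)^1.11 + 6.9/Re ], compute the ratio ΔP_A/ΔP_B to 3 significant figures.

ΔP_A/ΔP_B ≈ 5.09

Pipe A: V = Q/A = 0.00722/0.001099 = 6.572 m/s; Re = 2.056e+04; ε/D = 0.0294; Haaland → f = 0.05832; ΔP_A = f(L/D)(ρV²/2) = 5.305e+05 Pa.
Pipe B: V = Q/A = 0.00722/0.002615 = 2.761 m/s; Re = 1.333e+04; ε/D = 0.00104; Haaland → f = 0.03016; ΔP_B = f(L/D)(ρV²/2) = 1.041e+05 Pa.
ΔP_A/ΔP_B = 5.305e+05/1.041e+05 = 5.09.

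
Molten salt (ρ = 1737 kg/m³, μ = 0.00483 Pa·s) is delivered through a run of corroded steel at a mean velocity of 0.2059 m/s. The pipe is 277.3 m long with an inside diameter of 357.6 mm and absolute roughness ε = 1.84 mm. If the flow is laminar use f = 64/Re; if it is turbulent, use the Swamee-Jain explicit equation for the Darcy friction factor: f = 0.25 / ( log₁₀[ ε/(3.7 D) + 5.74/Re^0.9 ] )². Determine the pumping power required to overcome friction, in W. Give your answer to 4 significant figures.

P ≈ 20.23 W

Reynolds number Re = ρVD/μ = 1737 · 0.2059 · 0.3576 / 0.00483 = 2.648e+04.
Re > 4000 → turbulent. Relative roughness ε/D = 0.00184/0.3576 = 0.00515. Swamee-Jain: f = 0.25/(log₁₀[0.00515/3.7 + 5.74/2.648e+04^0.9])² = 0.25/(log₁₀[0.00139 + 0.0006])² = 0.25/(-2.701)² = 0.03427.
Darcy-Weisbach: ΔP = f(L/D)(ρV²/2) = 0.03427·(277.3/0.3576)·(1737·0.2059²/2) = 0.03427·775.4·36.82 = 978.4 Pa.
Q = V·A = 0.2059·0.1004 = 0.02068 m³/s.
Pumping power P = QΔP = 0.02068·978.4 = 20.234 W = 20.23 W.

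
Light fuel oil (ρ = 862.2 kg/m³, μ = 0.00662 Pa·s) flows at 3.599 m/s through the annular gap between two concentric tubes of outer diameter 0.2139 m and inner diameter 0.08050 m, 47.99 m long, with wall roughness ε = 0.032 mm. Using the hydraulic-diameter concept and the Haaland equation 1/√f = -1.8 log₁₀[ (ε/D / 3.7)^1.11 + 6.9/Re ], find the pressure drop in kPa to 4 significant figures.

ΔP ≈ 41.25 kPa

Hydraulic diameter D_h = 4A/P = D_o - D_i = 0.2139 - 0.0805 = 0.1334 m.
Re = ρVD_h/μ = 862.2·3.599·0.1334/0.00662 = 6.253e+04.
ε/D_h = 3.2e-05/0.1334 = 0.00024; Haaland gives 1/√f = -1.8 log₁₀[2.24e-05+0.00011] = 6.978, so f = 0.02054.
ΔP = f(L/D_h)(ρV²/2) = 0.02054·47.99/0.1334·5584 = 4.125e+04 Pa.
ΔP = 41.25 kPa.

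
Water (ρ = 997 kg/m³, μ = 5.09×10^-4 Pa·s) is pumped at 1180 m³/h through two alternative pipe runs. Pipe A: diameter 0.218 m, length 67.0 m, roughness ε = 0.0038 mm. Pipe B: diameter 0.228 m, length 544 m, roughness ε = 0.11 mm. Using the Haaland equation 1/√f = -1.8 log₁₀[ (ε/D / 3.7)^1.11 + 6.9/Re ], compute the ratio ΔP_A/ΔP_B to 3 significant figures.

Pipe A: V = Q/A = 0.3278/0.03733 = 8.782 m/s; Re = 3.75e+06; ε/D = 1.74e-05; Haaland → f = 0.01015; ΔP_A = f(L/D)(ρV²/2) = 1.199e+05 Pa.
Pipe B: V = Q/A = 0.3278/0.04083 = 8.028 m/s; Re = 3.585e+06; ε/D = 0.000482; Haaland → f = 0.01673; ΔP_B = f(L/D)(ρV²/2) = 1.282e+06 Pa.
ΔP_A/ΔP_B = 1.199e+05/1.282e+06 = 0.0935.

ΔP_A/ΔP_B ≈ 0.0935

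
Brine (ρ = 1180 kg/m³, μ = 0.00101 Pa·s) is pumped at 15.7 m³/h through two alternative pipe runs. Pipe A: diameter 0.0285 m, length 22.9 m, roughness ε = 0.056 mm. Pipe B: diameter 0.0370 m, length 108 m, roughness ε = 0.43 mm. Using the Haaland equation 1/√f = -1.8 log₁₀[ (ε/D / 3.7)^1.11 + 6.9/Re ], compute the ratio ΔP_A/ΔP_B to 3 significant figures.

Pipe A: V = Q/A = 0.004361/0.0006379 = 6.836 m/s; Re = 2.276e+05; ε/D = 0.00196; Haaland → f = 0.02406; ΔP_A = f(L/D)(ρV²/2) = 5.33e+05 Pa.
Pipe B: V = Q/A = 0.004361/0.001075 = 4.056 m/s; Re = 1.753e+05; ε/D = 0.0116; Haaland → f = 0.04028; ΔP_B = f(L/D)(ρV²/2) = 1.141e+06 Pa.
ΔP_A/ΔP_B = 5.33e+05/1.141e+06 = 0.467.

ΔP_A/ΔP_B ≈ 0.467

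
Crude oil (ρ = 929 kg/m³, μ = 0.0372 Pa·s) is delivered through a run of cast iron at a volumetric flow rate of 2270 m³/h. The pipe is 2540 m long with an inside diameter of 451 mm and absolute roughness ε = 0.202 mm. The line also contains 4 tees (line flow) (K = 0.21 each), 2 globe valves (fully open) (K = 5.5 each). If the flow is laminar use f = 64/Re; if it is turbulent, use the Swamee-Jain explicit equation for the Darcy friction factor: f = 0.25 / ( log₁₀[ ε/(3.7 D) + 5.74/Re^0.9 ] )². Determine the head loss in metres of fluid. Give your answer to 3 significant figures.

h_f ≈ 112 m

Q = 2270 m³/h = 2270/3600 = 0.6306 m³/s.
Cross-sectional area A = πD²/4 = π(0.451)²/4 = 0.1598 m²; mean velocity V = Q/A = 0.6306/0.1598 = 3.947 m/s.
Reynolds number Re = ρVD/μ = 929 · 3.947 · 0.451 / 0.0372 = 4.446e+04.
Re > 4000 → turbulent. Relative roughness ε/D = 0.000202/0.451 = 0.000448. Swamee-Jain: f = 0.25/(log₁₀[0.000448/3.7 + 5.74/4.446e+04^0.9])² = 0.25/(log₁₀[0.000121 + 0.000377])² = 0.25/(-3.303)² = 0.02291.
Total minor-loss coefficient ΣK = 4·0.21 + 2·5.5 = 11.8.
ΔP = [f·L/D + ΣK]·(ρV²/2) = [0.02291·2540/0.451 + 11.8]·(929·3.947²/2) = [129 + 11.8]·7237 = 1.02e+06 Pa.
Head loss h_f = ΔP/(ρg) = 1.02e+06/(929·9.81) = 112 m.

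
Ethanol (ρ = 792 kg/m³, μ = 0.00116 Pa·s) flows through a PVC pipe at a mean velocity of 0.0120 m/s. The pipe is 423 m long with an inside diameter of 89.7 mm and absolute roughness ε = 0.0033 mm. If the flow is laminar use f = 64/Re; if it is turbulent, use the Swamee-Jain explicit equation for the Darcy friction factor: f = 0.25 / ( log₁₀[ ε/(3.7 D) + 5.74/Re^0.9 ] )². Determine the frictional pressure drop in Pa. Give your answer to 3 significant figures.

Reynolds number Re = ρVD/μ = 792 · 0.012 · 0.0897 / 0.00116 = 734.9.
Re < 2300 → laminar flow, so f = 64/Re = 64/734.9 = 0.08708 (the turbulent correlation is not needed).
Darcy-Weisbach: ΔP = f(L/D)(ρV²/2) = 0.08708·(423/0.0897)·(792·0.012²/2) = 0.08708·4716·0.05702 = 23.42 Pa.

ΔP ≈ 23.4 Pa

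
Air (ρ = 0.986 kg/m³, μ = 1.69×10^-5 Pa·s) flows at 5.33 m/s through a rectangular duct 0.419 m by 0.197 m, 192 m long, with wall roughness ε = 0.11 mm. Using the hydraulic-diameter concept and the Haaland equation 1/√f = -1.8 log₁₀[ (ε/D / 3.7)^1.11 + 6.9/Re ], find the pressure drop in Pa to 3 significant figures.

Hydraulic diameter D_h = 4A/P = 4·(0.419·0.197)/(2·(0.419+0.197)) = 0.3302/1.232 = 0.268 m.
Re = ρVD_h/μ = 0.986·5.33·0.268/1.69e-05 = 8.334e+04.
ε/D_h = 0.00011/0.268 = 0.00041; Haaland gives 1/√f = -1.8 log₁₀[4.07e-05+8.28e-05] = 7.035, so f = 0.02021.
ΔP = f(L/D_h)(ρV²/2) = 0.02021·192/0.268·14.01 = 202.8 Pa.

ΔP ≈ 203 Pa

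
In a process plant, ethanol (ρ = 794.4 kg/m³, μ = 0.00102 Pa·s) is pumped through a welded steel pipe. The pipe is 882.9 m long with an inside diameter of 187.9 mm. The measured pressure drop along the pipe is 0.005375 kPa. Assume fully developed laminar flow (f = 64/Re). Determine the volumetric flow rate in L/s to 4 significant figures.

For laminar flow, f = 64/Re with Re = ρVD/μ, so Darcy-Weisbach reduces to ΔP = 32μLV/D². Solving for V: V = ΔP·D²/(32μL) = 5.375·(0.1879)²/(32·0.00102·882.9) = 0.006585 m/s.
Check: Re = ρVD/μ = 794.4·0.006585·0.1879/0.00102 = 963.7 < 2300, so the laminar assumption holds.
Q = V·A = 0.006585·(π/4·0.1879²) = 0.0001826 m³/s = 0.1826 L/s.

Q ≈ 0.1826 L/s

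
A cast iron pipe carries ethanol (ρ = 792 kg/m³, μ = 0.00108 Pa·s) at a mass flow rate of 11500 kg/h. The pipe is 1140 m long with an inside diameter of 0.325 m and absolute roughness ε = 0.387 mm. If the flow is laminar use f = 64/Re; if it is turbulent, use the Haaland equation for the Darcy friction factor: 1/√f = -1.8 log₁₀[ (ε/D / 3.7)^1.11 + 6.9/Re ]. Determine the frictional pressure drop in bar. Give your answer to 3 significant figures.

ṁ = 11500 kg/h = 11500/3600 = 3.194 kg/s.
A = πD²/4 = π(0.325)²/4 = 0.08296 m²; mean velocity V = ṁ/(ρA) = 3.194/(792 · 0.08296) = 0.04862 m/s.
Reynolds number Re = ρVD/μ = 792 · 0.04862 · 0.325 / 0.00108 = 1.159e+04.
Re > 4000 → turbulent. Relative roughness ε/D = 0.000387/0.325 = 0.00119. Haaland: 1/√f = -1.8 log₁₀[(0.00119/3.7)^1.11 + 6.9/1.159e+04] = -1.8 log₁₀[0.000133 + 0.000595] = 5.648, so f = 0.03135.
Darcy-Weisbach: ΔP = f(L/D)(ρV²/2) = 0.03135·(1140/0.325)·(792·0.04862²/2) = 0.03135·3508·0.9361 = 102.9 Pa.
ΔP = 102.9 Pa = 0.00103 bar.

ΔP ≈ 0.00103 bar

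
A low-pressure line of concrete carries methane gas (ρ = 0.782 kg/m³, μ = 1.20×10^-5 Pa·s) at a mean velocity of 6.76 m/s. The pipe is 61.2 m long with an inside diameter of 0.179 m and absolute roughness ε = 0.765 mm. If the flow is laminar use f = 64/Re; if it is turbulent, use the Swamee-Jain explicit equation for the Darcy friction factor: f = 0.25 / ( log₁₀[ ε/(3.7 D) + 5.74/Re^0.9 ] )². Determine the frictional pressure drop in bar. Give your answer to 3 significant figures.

ΔP ≈ 0.00187 bar

Reynolds number Re = ρVD/μ = 0.782 · 6.76 · 0.179 / 1.2e-05 = 7.885e+04.
Re > 4000 → turbulent. Relative roughness ε/D = 0.000765/0.179 = 0.00427. Swamee-Jain: f = 0.25/(log₁₀[0.00427/3.7 + 5.74/7.885e+04^0.9])² = 0.25/(log₁₀[0.00116 + 0.000225])² = 0.25/(-2.86)² = 0.03056.
Darcy-Weisbach: ΔP = f(L/D)(ρV²/2) = 0.03056·(61.2/0.179)·(0.782·6.76²/2) = 0.03056·341.9·17.87 = 186.7 Pa.
ΔP = 186.7 Pa = 0.00187 bar.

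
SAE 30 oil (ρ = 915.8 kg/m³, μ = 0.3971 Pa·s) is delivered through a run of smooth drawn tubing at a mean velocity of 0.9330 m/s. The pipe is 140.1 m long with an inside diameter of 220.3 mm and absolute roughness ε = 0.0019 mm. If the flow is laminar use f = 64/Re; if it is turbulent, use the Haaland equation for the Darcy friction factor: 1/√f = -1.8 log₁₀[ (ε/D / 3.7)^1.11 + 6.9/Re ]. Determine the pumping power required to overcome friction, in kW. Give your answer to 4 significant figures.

Reynolds number Re = ρVD/μ = 915.8 · 0.933 · 0.2203 / 0.397 = 474.
Re < 2300 → laminar flow, so f = 64/Re = 64/474 = 0.135 (the turbulent correlation is not needed).
Darcy-Weisbach: ΔP = f(L/D)(ρV²/2) = 0.135·(140.1/0.2203)·(915.8·0.933²/2) = 0.135·636·398.6 = 3.422e+04 Pa.
Q = V·A = 0.933·0.03812 = 0.03556 m³/s.
Pumping power P = QΔP = 0.03556·3.422e+04 = 1217.1 W = 1.217 kW.

P ≈ 1.217 kW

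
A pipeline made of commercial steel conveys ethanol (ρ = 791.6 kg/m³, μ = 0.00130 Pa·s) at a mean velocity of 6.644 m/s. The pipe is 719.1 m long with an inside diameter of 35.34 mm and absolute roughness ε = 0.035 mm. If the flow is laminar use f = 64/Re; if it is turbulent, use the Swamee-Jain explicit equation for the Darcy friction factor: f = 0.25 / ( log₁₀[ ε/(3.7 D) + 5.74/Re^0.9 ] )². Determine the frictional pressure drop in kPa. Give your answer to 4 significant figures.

Reynolds number Re = ρVD/μ = 791.6 · 6.644 · 0.03534 / 0.0013 = 1.43e+05.
Re > 4000 → turbulent. Relative roughness ε/D = 3.5e-05/0.03534 = 0.00099. Swamee-Jain: f = 0.25/(log₁₀[0.00099/3.7 + 5.74/1.43e+05^0.9])² = 0.25/(log₁₀[0.000268 + 0.000132])² = 0.25/(-3.399)² = 0.02164.
Darcy-Weisbach: ΔP = f(L/D)(ρV²/2) = 0.02164·(719.1/0.03534)·(791.6·6.644²/2) = 0.02164·2.035e+04·1.747e+04 = 7.694e+06 Pa.
ΔP = 7.694e+06 Pa = 7694 kPa.

ΔP ≈ 7694 kPa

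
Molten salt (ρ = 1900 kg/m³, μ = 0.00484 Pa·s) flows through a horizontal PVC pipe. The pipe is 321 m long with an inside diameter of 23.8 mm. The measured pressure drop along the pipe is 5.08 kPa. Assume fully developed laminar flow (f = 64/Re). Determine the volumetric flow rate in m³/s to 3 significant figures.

For laminar flow, f = 64/Re with Re = ρVD/μ, so Darcy-Weisbach reduces to ΔP = 32μLV/D². Solving for V: V = ΔP·D²/(32μL) = 5080·(0.0238)²/(32·0.00484·321) = 0.05788 m/s.
Check: Re = ρVD/μ = 1900·0.05788·0.0238/0.00484 = 540.8 < 2300, so the laminar assumption holds.
Q = V·A = 0.05788·(π/4·0.0238²) = 2.575e-05 m³/s = 2.57×10^-5 m³/s.

Q ≈ 2.57×10^-5 m³/s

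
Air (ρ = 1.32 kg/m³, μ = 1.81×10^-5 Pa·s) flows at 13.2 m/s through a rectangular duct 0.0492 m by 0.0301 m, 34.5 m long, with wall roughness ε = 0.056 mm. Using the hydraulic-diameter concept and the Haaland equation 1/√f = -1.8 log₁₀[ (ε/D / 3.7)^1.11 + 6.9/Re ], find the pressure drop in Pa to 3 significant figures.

Hydraulic diameter D_h = 4A/P = 4·(0.0492·0.0301)/(2·(0.0492+0.0301)) = 0.005924/0.1586 = 0.03735 m.
Re = ρVD_h/μ = 1.32·13.2·0.03735/1.81e-05 = 3.595e+04.
ε/D_h = 5.6e-05/0.03735 = 0.0015; Haaland gives 1/√f = -1.8 log₁₀[0.000172+0.000192] = 6.191, so f = 0.02609.
ΔP = f(L/D_h)(ρV²/2) = 0.02609·34.5/0.03735·115 = 2771 Pa.

ΔP ≈ 2770 Pa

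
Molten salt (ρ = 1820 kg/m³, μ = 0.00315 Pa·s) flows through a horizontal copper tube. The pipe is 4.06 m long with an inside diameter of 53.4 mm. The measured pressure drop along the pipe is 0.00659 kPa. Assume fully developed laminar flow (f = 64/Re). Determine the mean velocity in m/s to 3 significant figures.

V ≈ 0.0459 m/s

For laminar flow, f = 64/Re with Re = ρVD/μ, so Darcy-Weisbach reduces to ΔP = 32μLV/D². Solving for V: V = ΔP·D²/(32μL) = 6.59·(0.0534)²/(32·0.00315·4.06) = 0.04592 m/s.
Check: Re = ρVD/μ = 1820·0.04592·0.0534/0.00315 = 1417 < 2300, so the laminar assumption holds.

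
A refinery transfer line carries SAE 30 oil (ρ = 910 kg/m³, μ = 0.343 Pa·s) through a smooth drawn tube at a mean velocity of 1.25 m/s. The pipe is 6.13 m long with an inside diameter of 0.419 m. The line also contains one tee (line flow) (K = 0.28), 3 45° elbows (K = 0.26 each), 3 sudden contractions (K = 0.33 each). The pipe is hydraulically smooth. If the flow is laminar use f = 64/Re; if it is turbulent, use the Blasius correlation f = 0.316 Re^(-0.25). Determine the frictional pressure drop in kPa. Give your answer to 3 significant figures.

Reynolds number Re = ρVD/μ = 910 · 1.25 · 0.419 / 0.343 = 1390.
Re < 2300 → laminar flow, so f = 64/Re = 64/1390 = 0.04606 (the turbulent correlation is not needed).
Total minor-loss coefficient ΣK = 1·0.28 + 3·0.26 + 3·0.33 = 2.05.
ΔP = [f·L/D + ΣK]·(ρV²/2) = [0.04606·6.13/0.419 + 2.05]·(910·1.25²/2) = [0.6738 + 2.05]·710.9 = 1936 Pa.
ΔP = 1936 Pa = 1.94 kPa.

ΔP ≈ 1.94 kPa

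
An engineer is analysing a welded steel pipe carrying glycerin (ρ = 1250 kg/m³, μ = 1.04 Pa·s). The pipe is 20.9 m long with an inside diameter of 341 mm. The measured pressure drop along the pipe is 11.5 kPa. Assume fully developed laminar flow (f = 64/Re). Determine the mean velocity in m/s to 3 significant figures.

For laminar flow, f = 64/Re with Re = ρVD/μ, so Darcy-Weisbach reduces to ΔP = 32μLV/D². Solving for V: V = ΔP·D²/(32μL) = 1.15e+04·(0.341)²/(32·1.04·20.9) = 1.923 m/s.
Check: Re = ρVD/μ = 1250·1.923·0.341/1.04 = 788 < 2300, so the laminar assumption holds.

V ≈ 1.92 m/s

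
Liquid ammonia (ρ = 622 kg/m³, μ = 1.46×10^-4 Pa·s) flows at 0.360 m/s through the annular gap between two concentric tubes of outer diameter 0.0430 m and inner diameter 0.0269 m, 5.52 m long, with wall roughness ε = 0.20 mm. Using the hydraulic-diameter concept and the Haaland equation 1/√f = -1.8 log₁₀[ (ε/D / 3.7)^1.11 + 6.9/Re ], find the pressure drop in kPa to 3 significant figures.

ΔP ≈ 0.592 kPa

Hydraulic diameter D_h = 4A/P = D_o - D_i = 0.043 - 0.0269 = 0.0161 m.
Re = ρVD_h/μ = 622·0.36·0.0161/0.000146 = 2.469e+04.
ε/D_h = 0.0002/0.0161 = 0.0124; Haaland gives 1/√f = -1.8 log₁₀[0.00179+0.000279] = 4.83, so f = 0.04287.
ΔP = f(L/D_h)(ρV²/2) = 0.04287·5.52/0.0161·40.31 = 592.4 Pa.
ΔP = 0.592 kPa.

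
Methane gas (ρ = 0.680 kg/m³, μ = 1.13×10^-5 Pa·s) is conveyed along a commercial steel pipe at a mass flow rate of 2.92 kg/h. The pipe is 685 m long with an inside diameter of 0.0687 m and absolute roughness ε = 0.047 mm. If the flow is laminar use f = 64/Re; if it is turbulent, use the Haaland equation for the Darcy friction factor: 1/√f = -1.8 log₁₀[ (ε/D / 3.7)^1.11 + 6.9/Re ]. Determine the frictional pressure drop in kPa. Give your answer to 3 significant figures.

ṁ = 2.92 kg/h = 2.92/3600 = 0.0008111 kg/s.
A = πD²/4 = π(0.0687)²/4 = 0.003707 m²; mean velocity V = ṁ/(ρA) = 0.0008111/(0.68 · 0.003707) = 0.3218 m/s.
Reynolds number Re = ρVD/μ = 0.68 · 0.3218 · 0.0687 / 1.13e-05 = 1330.
Re < 2300 → laminar flow, so f = 64/Re = 64/1330 = 0.04811 (the turbulent correlation is not needed).
Darcy-Weisbach: ΔP = f(L/D)(ρV²/2) = 0.04811·(685/0.0687)·(0.68·0.3218²/2) = 0.04811·9971·0.03521 = 16.89 Pa.
ΔP = 16.89 Pa = 0.0169 kPa.

ΔP ≈ 0.0169 kPa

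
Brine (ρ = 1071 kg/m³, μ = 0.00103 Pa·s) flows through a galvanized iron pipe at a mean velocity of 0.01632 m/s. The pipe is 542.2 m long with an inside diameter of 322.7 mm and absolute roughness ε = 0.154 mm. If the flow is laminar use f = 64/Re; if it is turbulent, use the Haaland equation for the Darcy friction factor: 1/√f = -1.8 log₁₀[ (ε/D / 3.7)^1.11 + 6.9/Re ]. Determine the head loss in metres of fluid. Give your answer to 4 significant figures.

h_f ≈ 8.468×10^-4 m

Reynolds number Re = ρVD/μ = 1071 · 0.01632 · 0.3227 / 0.00103 = 5476.
Re > 4000 → turbulent. Relative roughness ε/D = 0.000154/0.3227 = 0.000477. Haaland: 1/√f = -1.8 log₁₀[(0.000477/3.7)^1.11 + 6.9/5476] = -1.8 log₁₀[4.82e-05 + 0.00126] = 5.19, so f = 0.03712.
Darcy-Weisbach: ΔP = f(L/D)(ρV²/2) = 0.03712·(542.2/0.3227)·(1071·0.01632²/2) = 0.03712·1680·0.1426 = 8.897 Pa.
Head loss h_f = ΔP/(ρg) = 8.897/(1071·9.81) = 8.468×10^-4 m.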